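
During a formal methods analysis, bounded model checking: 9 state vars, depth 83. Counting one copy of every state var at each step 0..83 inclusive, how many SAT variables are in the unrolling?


BMC unrolls to depth k, creating one copy of each state var for steps 0..k.
Step count = 83 + 1 = 84 (steps 0 through 83)
Vars per step = 9
Total = 9 * 84 = 756

756


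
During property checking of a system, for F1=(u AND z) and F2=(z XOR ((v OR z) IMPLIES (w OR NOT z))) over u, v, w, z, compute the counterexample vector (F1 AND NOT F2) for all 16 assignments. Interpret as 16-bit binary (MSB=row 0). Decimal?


F1 = (u AND z)
F2 = (z XOR ((v OR z) IMPLIES (w OR NOT z)))
Counterexample to F1=>F2 is where F1=1 and F2=0.
Evaluate each row (bits = u,v,w,z, MSB first):
  row 0 [0000]: F1=0 F2=1 -> F1&~F2 -> 0
  row 1 [0001]: F1=0 F2=1 -> F1&~F2 -> 0
  row 2 [0010]: F1=0 F2=1 -> F1&~F2 -> 0
  row 3 [0011]: F1=0 F2=0 -> F1&~F2 -> 0
  row 4 [0100]: F1=0 F2=1 -> F1&~F2 -> 0
  row 5 [0101]: F1=0 F2=1 -> F1&~F2 -> 0
  row 6 [0110]: F1=0 F2=1 -> F1&~F2 -> 0
  row 7 [0111]: F1=0 F2=0 -> F1&~F2 -> 0
  row 8 [1000]: F1=0 F2=1 -> F1&~F2 -> 0
  row 9 [1001]: F1=1 F2=1 -> F1&~F2 -> 0
  row 10 [1010]: F1=0 F2=1 -> F1&~F2 -> 0
  row 11 [1011]: F1=1 F2=0 -> F1&~F2 -> 1
  row 12 [1100]: F1=0 F2=1 -> F1&~F2 -> 0
  row 13 [1101]: F1=1 F2=1 -> F1&~F2 -> 0
  row 14 [1110]: F1=0 F2=1 -> F1&~F2 -> 0
  row 15 [1111]: F1=1 F2=0 -> F1&~F2 -> 1
Full result column, 4 rows per line (u,v fixed per line; w,z runs 00..11 left to right):
  rows 0-3 [u,v=00]: 0000  = hex 0
  rows 4-7 [u,v=01]: 0000  = hex 0
  rows 8-11 [u,v=10]: 0001  = hex 1
  rows 12-15 [u,v=11]: 0001  = hex 1
Counterexample vector (row 0 .. row 15) = 0000000000010001
Output column grouped in 4s = 0000 0000 0001 0001 = 0x0011
Convert to decimal digit by digit (value = value*16 + digit):
  0 -> 0
  0*16 + 0 = 0
  0*16 + 1 = 1
  1*16 + 1 = 17
Decimal = 17

17


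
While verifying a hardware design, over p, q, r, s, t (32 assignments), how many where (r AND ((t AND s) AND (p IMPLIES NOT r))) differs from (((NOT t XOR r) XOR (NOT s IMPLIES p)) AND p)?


F1 = (r AND ((t AND s) AND (p IMPLIES NOT r)))
F2 = (((NOT t XOR r) XOR (NOT s IMPLIES p)) AND p)
Evaluate both on each of 32 rows (bits = p,q,r,s,t):
  row 0 [00000]: F1=0 F2=0 -> 0
  row 1 [00001]: F1=0 F2=0 -> 0
  row 2 [00010]: F1=0 F2=0 -> 0
  row 3 [00011]: F1=0 F2=0 -> 0
  row 4 [00100]: F1=0 F2=0 -> 0
  row 5 [00101]: F1=0 F2=0 -> 0
  row 6 [00110]: F1=0 F2=0 -> 0
  row 7 [00111]: F1=1 F2=0 (differ) -> 1
  row 8 [01000]: F1=0 F2=0 -> 0
  row 9 [01001]: F1=0 F2=0 -> 0
  row 10 [01010]: F1=0 F2=0 -> 0
  row 11 [01011]: F1=0 F2=0 -> 0
  row 12 [01100]: F1=0 F2=0 -> 0
  row 13 [01101]: F1=0 F2=0 -> 0
  row 14 [01110]: F1=0 F2=0 -> 0
  row 15 [01111]: F1=1 F2=0 (differ) -> 1
  row 16 [10000]: F1=0 F2=0 -> 0
  row 17 [10001]: F1=0 F2=1 (differ) -> 1
  row 18 [10010]: F1=0 F2=0 -> 0
  row 19 [10011]: F1=0 F2=1 (differ) -> 1
  row 20 [10100]: F1=0 F2=1 (differ) -> 1
  row 21 [10101]: F1=0 F2=0 -> 0
  row 22 [10110]: F1=0 F2=1 (differ) -> 1
  row 23 [10111]: F1=0 F2=0 -> 0
  row 24 [11000]: F1=0 F2=0 -> 0
  row 25 [11001]: F1=0 F2=1 (differ) -> 1
  row 26 [11010]: F1=0 F2=0 -> 0
  row 27 [11011]: F1=0 F2=1 (differ) -> 1
  row 28 [11100]: F1=0 F2=1 (differ) -> 1
  row 29 [11101]: F1=0 F2=0 -> 0
  row 30 [11110]: F1=0 F2=1 (differ) -> 1
  row 31 [11111]: F1=0 F2=0 -> 0
Full result column, 8 rows per line (p,q fixed per line; r,s,t runs 000..111 left to right):
  rows 0-7 [p,q=00]: 00000001  (ones: 1)
  rows 8-15 [p,q=01]: 00000001  (ones: 1)
  rows 16-23 [p,q=10]: 01011010  (ones: 4)
  rows 24-31 [p,q=11]: 01011010  (ones: 4)
Disagreements = 1+1+4+4 = 10

10


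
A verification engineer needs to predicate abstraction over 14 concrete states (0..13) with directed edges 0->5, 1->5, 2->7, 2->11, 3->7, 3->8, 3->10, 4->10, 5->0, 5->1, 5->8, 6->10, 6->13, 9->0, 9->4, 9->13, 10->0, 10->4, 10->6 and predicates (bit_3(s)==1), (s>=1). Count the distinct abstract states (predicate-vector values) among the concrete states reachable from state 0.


BFS from 0:
Concrete reachable: {0, 1, 5, 8}
Abstract via predicates (bit_3(s)==1), (s>=1):
  (0,0) <- {0}
  (0,1) <- {1, 5}
  (1,1) <- {8}
Distinct abstract states = 3

3


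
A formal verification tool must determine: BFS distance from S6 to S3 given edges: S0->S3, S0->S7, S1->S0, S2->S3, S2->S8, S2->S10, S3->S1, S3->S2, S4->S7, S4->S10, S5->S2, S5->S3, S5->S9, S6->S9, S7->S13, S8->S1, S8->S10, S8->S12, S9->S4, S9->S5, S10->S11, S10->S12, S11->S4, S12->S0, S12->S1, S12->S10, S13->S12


BFS layer-by-layer from S6:
  dist 0: {S6}
  dist 1: {S9}
  dist 2: {S4, S5}
  dist 3: {S2, S3, S7, S10}
  -> S3 reached at distance 3
Shortest path length = 3

3


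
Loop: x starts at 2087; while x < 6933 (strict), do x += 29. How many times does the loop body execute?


Step 1: x goes from 2087 toward 6933 by 29; the body runs while x<6933, so iterations = ceil((bound-start)/step)
Step 2: Distance=4846
Step 3: ceil(4846/29)=168

168


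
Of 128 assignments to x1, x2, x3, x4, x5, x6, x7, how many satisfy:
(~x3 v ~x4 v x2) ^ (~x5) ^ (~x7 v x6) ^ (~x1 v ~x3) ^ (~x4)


CNF with 5 clauses over 7 vars (128 assignments).
An assignment satisfies CNF iff every clause has >=1 true literal.
Check each row (bits = x1,x2,x3,x4,x5,x6,x7; clause T/F shown):
  row 0 [0000000]: clauses=TTTTT -> 1
  row 1 [0000001]: clauses=TTFTT -> 0
  row 2 [0000010]: clauses=TTTTT -> 1
  row 3 [0000011]: clauses=TTTTT -> 1
  row 4 [0000100]: clauses=TFTTT -> 0
  (every remaining row is evaluated the same way; all 128 results are listed next)
Full result column, 8 rows per line (x1,x2,x3,x4 fixed per line; x5,x6,x7 runs 000..111 left to right):
  rows 0-7 [x1,x2,x3,x4=0000]: 10110000  (ones: 3)
  rows 8-15 [x1,x2,x3,x4=0001]: 00000000  (ones: 0)
  rows 16-23 [x1,x2,x3,x4=0010]: 10110000  (ones: 3)
  rows 24-31 [x1,x2,x3,x4=0011]: 00000000  (ones: 0)
  rows 32-39 [x1,x2,x3,x4=0100]: 10110000  (ones: 3)
  rows 40-47 [x1,x2,x3,x4=0101]: 00000000  (ones: 0)
  rows 48-55 [x1,x2,x3,x4=0110]: 10110000  (ones: 3)
  rows 56-63 [x1,x2,x3,x4=0111]: 00000000  (ones: 0)
  rows 64-71 [x1,x2,x3,x4=1000]: 10110000  (ones: 3)
  rows 72-79 [x1,x2,x3,x4=1001]: 00000000  (ones: 0)
  rows 80-87 [x1,x2,x3,x4=1010]: 00000000  (ones: 0)
  rows 88-95 [x1,x2,x3,x4=1011]: 00000000  (ones: 0)
  rows 96-103 [x1,x2,x3,x4=1100]: 10110000  (ones: 3)
  rows 104-111 [x1,x2,x3,x4=1101]: 00000000  (ones: 0)
  rows 112-119 [x1,x2,x3,x4=1110]: 00000000  (ones: 0)
  rows 120-127 [x1,x2,x3,x4=1111]: 00000000  (ones: 0)
Satisfying assignments = 3+0+3+0+3+0+3+0+3+0+0+0+3+0+0+0 = 18

18


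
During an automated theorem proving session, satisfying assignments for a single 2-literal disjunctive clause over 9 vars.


Step 1: Total=2^9=512
Step 2: Unsat when all 2 false: 2^7=128
Step 3: Sat=512-128=384

384


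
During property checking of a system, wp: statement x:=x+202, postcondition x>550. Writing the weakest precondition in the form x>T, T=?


Formula: wp(x:=E, P) = P[E/x] (substitute E for x in postcondition)
Step 1: Postcondition: x>550
Step 2: Substitute x+202 for x: x+202>550
Step 3: Solve for x: x > 550-202 = 348

348


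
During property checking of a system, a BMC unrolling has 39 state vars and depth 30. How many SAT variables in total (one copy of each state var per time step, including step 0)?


BMC unrolls to depth k, creating one copy of each state var for steps 0..k.
Step count = 30 + 1 = 31 (steps 0 through 30)
Vars per step = 39
Total = 39 * 31 = 1209

1209


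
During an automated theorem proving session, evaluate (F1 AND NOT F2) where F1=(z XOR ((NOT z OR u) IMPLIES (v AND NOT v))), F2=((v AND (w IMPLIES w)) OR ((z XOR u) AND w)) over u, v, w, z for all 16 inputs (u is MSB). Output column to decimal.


F1 = (z XOR ((NOT z OR u) IMPLIES (v AND NOT v)))
F2 = ((v AND (w IMPLIES w)) OR ((z XOR u) AND w))
Counterexample to F1=>F2 is where F1=1 and F2=0.
Evaluate each row (bits = u,v,w,z, MSB first):
  row 0 [0000]: F1=0 F2=0 -> F1&~F2 -> 0
  row 1 [0001]: F1=0 F2=0 -> F1&~F2 -> 0
  row 2 [0010]: F1=0 F2=0 -> F1&~F2 -> 0
  row 3 [0011]: F1=0 F2=1 -> F1&~F2 -> 0
  row 4 [0100]: F1=0 F2=1 -> F1&~F2 -> 0
  row 5 [0101]: F1=0 F2=1 -> F1&~F2 -> 0
  row 6 [0110]: F1=0 F2=1 -> F1&~F2 -> 0
  row 7 [0111]: F1=0 F2=1 -> F1&~F2 -> 0
  row 8 [1000]: F1=0 F2=0 -> F1&~F2 -> 0
  row 9 [1001]: F1=1 F2=0 -> F1&~F2 -> 1
  row 10 [1010]: F1=0 F2=1 -> F1&~F2 -> 0
  row 11 [1011]: F1=1 F2=0 -> F1&~F2 -> 1
  row 12 [1100]: F1=0 F2=1 -> F1&~F2 -> 0
  row 13 [1101]: F1=1 F2=1 -> F1&~F2 -> 0
  row 14 [1110]: F1=0 F2=1 -> F1&~F2 -> 0
  row 15 [1111]: F1=1 F2=1 -> F1&~F2 -> 0
Full result column, 4 rows per line (u,v fixed per line; w,z runs 00..11 left to right):
  rows 0-3 [u,v=00]: 0000  = hex 0
  rows 4-7 [u,v=01]: 0000  = hex 0
  rows 8-11 [u,v=10]: 0101  = hex 5
  rows 12-15 [u,v=11]: 0000  = hex 0
Counterexample vector (row 0 .. row 15) = 0000000001010000
Output column grouped in 4s = 0000 0000 0101 0000 = 0x0050
Convert to decimal digit by digit (value = value*16 + digit):
  0 -> 0
  0*16 + 0 = 0
  0*16 + 5 = 5
  5*16 + 0 = 80
Decimal = 80

80


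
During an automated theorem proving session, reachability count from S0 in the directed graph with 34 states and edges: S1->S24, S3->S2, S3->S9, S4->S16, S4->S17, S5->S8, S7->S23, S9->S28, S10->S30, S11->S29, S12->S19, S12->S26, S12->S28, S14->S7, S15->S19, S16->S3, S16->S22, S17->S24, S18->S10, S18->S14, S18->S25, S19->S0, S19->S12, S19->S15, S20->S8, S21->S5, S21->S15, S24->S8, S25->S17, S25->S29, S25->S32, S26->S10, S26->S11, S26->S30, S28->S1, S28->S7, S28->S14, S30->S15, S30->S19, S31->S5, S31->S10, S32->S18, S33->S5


BFS from S0:
  layer 0: {S0}
Reachable set: {S0}
Count = 1

1


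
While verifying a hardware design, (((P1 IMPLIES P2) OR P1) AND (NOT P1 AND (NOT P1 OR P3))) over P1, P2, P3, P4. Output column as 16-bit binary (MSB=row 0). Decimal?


Formula: (((P1 IMPLIES P2) OR P1) AND (NOT P1 AND (NOT P1 OR P3))) over P1, P2, P3, P4 (16 rows)
Evaluate each row (bits = P1,P2,P3,P4, MSB first):
  row 0 [0000]: (((0 IMPLIES 0) OR 0) AND (NOT 0 AND (NOT 0 OR 0))) -> 1
  row 1 [0001]: (((0 IMPLIES 0) OR 0) AND (NOT 0 AND (NOT 0 OR 0))) -> 1
  row 2 [0010]: (((0 IMPLIES 0) OR 0) AND (NOT 0 AND (NOT 0 OR 1))) -> 1
  row 3 [0011]: (((0 IMPLIES 0) OR 0) AND (NOT 0 AND (NOT 0 OR 1))) -> 1
  row 4 [0100]: (((0 IMPLIES 1) OR 0) AND (NOT 0 AND (NOT 0 OR 0))) -> 1
  row 5 [0101]: (((0 IMPLIES 1) OR 0) AND (NOT 0 AND (NOT 0 OR 0))) -> 1
  row 6 [0110]: (((0 IMPLIES 1) OR 0) AND (NOT 0 AND (NOT 0 OR 1))) -> 1
  row 7 [0111]: (((0 IMPLIES 1) OR 0) AND (NOT 0 AND (NOT 0 OR 1))) -> 1
  row 8 [1000]: (((1 IMPLIES 0) OR 1) AND (NOT 1 AND (NOT 1 OR 0))) -> 0
  row 9 [1001]: (((1 IMPLIES 0) OR 1) AND (NOT 1 AND (NOT 1 OR 0))) -> 0
  row 10 [1010]: (((1 IMPLIES 0) OR 1) AND (NOT 1 AND (NOT 1 OR 1))) -> 0
  row 11 [1011]: (((1 IMPLIES 0) OR 1) AND (NOT 1 AND (NOT 1 OR 1))) -> 0
  row 12 [1100]: (((1 IMPLIES 1) OR 1) AND (NOT 1 AND (NOT 1 OR 0))) -> 0
  row 13 [1101]: (((1 IMPLIES 1) OR 1) AND (NOT 1 AND (NOT 1 OR 0))) -> 0
  row 14 [1110]: (((1 IMPLIES 1) OR 1) AND (NOT 1 AND (NOT 1 OR 1))) -> 0
  row 15 [1111]: (((1 IMPLIES 1) OR 1) AND (NOT 1 AND (NOT 1 OR 1))) -> 0
Full result column, 4 rows per line (P1,P2 fixed per line; P3,P4 runs 00..11 left to right):
  rows 0-3 [P1,P2=00]: 1111  = hex F
  rows 4-7 [P1,P2=01]: 1111  = hex F
  rows 8-11 [P1,P2=10]: 0000  = hex 0
  rows 12-15 [P1,P2=11]: 0000  = hex 0
Output column (row 0 .. row 15) = 1111111100000000
Output column grouped in 4s = 1111 1111 0000 0000 = 0xFF00
Convert to decimal digit by digit (value = value*16 + digit):
  F -> 15
  15*16 + 15 (F) = 255
  255*16 + 0 = 4080
  4080*16 + 0 = 65280
Decimal = 65280

65280


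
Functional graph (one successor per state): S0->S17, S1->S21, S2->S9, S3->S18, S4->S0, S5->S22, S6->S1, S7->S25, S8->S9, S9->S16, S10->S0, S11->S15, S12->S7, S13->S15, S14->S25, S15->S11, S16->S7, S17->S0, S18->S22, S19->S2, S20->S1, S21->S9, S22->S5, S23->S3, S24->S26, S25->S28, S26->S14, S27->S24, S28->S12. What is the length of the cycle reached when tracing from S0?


Trace from S0 until a state repeats:
  S0 -> S17 -> S0
S0 first seen at step 0, revisited at step 2.
Cycle length = 2 - 0 = 2

2


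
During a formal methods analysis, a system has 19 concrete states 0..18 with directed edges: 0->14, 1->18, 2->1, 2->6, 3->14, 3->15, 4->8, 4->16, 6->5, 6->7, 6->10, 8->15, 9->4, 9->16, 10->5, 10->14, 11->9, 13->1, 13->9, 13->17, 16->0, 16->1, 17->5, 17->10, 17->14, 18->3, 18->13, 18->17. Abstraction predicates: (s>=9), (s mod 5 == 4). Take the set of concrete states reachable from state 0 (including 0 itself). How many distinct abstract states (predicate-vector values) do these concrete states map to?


BFS from 0:
Concrete reachable: {0, 14}
Abstract via predicates (s>=9), (s mod 5 == 4):
  (0,0) <- {0}
  (1,1) <- {14}
Distinct abstract states = 2

2


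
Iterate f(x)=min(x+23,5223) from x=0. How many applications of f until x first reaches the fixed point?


Step 1: x=0, cap=5223, increment=23
Step 2: x grows by 23 each step until capped at 5223; fixed point is x=5223
Step 3: iterations = ceil(5223/23) = 228

228


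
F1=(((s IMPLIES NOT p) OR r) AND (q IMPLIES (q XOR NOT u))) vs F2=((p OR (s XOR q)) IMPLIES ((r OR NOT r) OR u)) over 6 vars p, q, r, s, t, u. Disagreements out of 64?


F1 = (((s IMPLIES NOT p) OR r) AND (q IMPLIES (q XOR NOT u)))
F2 = ((p OR (s XOR q)) IMPLIES ((r OR NOT r) OR u))
Evaluate both on each of 64 rows (bits = p,q,r,s,t,u):
  row 0 [000000]: F1=1 F2=1 -> 0
  row 1 [000001]: F1=1 F2=1 -> 0
  row 2 [000010]: F1=1 F2=1 -> 0
  row 3 [000011]: F1=1 F2=1 -> 0
  row 4 [000100]: F1=1 F2=1 -> 0
  (every remaining row is evaluated the same way; all 64 results are listed next)
Full result column, 8 rows per line (p,q,r fixed per line; s,t,u runs 000..111 left to right):
  rows 0-7 [p,q,r=000]: 00000000  (ones: 0)
  rows 8-15 [p,q,r=001]: 00000000  (ones: 0)
  rows 16-23 [p,q,r=010]: 10101010  (ones: 4)
  rows 24-31 [p,q,r=011]: 10101010  (ones: 4)
  rows 32-39 [p,q,r=100]: 00001111  (ones: 4)
  rows 40-47 [p,q,r=101]: 00000000  (ones: 0)
  rows 48-55 [p,q,r=110]: 10101111  (ones: 6)
  rows 56-63 [p,q,r=111]: 10101010  (ones: 4)
Disagreements = 0+0+4+4+4+0+6+4 = 22

22


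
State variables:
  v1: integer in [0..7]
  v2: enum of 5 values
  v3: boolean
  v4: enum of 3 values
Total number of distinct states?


State space = product of domain sizes of all variables.
Domain sizes:
  v1 (integer in [0..7]): 8
  v2 (enum of 5 values): 5
  v3 (boolean): 2
  v4 (enum of 3 values): 3
Product = 8 * 5 * 2 * 3 = 240

240


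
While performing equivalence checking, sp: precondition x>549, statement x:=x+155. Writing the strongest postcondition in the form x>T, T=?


Formula: sp(P, x:=E) = exists old_x. (x = E[old_x/x]) AND P[old_x/x] (old_x is the value of x before the assignment; eliminate old_x by solving x = E[old_x/x] for old_x)
Step 1: Precondition P: x>549, i.e. old_x > 549
Step 2: Assignment gives x = old_x + 155, so old_x = x - 155
Step 3: Substitute into P: x - 155 > 549
Step 4: Simplify: x > 549+155 = 704

704


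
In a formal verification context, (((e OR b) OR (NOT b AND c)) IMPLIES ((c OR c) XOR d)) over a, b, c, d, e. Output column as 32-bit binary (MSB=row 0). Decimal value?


Formula: (((e OR b) OR (NOT b AND c)) IMPLIES ((c OR c) XOR d)) over a, b, c, d, e (32 rows)
Evaluate each row (bits = a,b,c,d,e, MSB first):
  row 0 [00000]: (((0 OR 0) OR (NOT 0 AND 0)) IMPLIES ((0 OR 0) XOR 0)) -> 1
  row 1 [00001]: (((1 OR 0) OR (NOT 0 AND 0)) IMPLIES ((0 OR 0) XOR 0)) -> 0
  row 2 [00010]: (((0 OR 0) OR (NOT 0 AND 0)) IMPLIES ((0 OR 0) XOR 1)) -> 1
  row 3 [00011]: (((1 OR 0) OR (NOT 0 AND 0)) IMPLIES ((0 OR 0) XOR 1)) -> 1
  row 4 [00100]: (((0 OR 0) OR (NOT 0 AND 1)) IMPLIES ((1 OR 1) XOR 0)) -> 1
  row 5 [00101]: (((1 OR 0) OR (NOT 0 AND 1)) IMPLIES ((1 OR 1) XOR 0)) -> 1
  row 6 [00110]: (((0 OR 0) OR (NOT 0 AND 1)) IMPLIES ((1 OR 1) XOR 1)) -> 0
  row 7 [00111]: (((1 OR 0) OR (NOT 0 AND 1)) IMPLIES ((1 OR 1) XOR 1)) -> 0
  row 8 [01000]: (((0 OR 1) OR (NOT 1 AND 0)) IMPLIES ((0 OR 0) XOR 0)) -> 0
  row 9 [01001]: (((1 OR 1) OR (NOT 1 AND 0)) IMPLIES ((0 OR 0) XOR 0)) -> 0
  row 10 [01010]: (((0 OR 1) OR (NOT 1 AND 0)) IMPLIES ((0 OR 0) XOR 1)) -> 1
  row 11 [01011]: (((1 OR 1) OR (NOT 1 AND 0)) IMPLIES ((0 OR 0) XOR 1)) -> 1
  row 12 [01100]: (((0 OR 1) OR (NOT 1 AND 1)) IMPLIES ((1 OR 1) XOR 0)) -> 1
  row 13 [01101]: (((1 OR 1) OR (NOT 1 AND 1)) IMPLIES ((1 OR 1) XOR 0)) -> 1
  row 14 [01110]: (((0 OR 1) OR (NOT 1 AND 1)) IMPLIES ((1 OR 1) XOR 1)) -> 0
  row 15 [01111]: (((1 OR 1) OR (NOT 1 AND 1)) IMPLIES ((1 OR 1) XOR 1)) -> 0
  row 16 [10000]: (((0 OR 0) OR (NOT 0 AND 0)) IMPLIES ((0 OR 0) XOR 0)) -> 1
  row 17 [10001]: (((1 OR 0) OR (NOT 0 AND 0)) IMPLIES ((0 OR 0) XOR 0)) -> 0
  row 18 [10010]: (((0 OR 0) OR (NOT 0 AND 0)) IMPLIES ((0 OR 0) XOR 1)) -> 1
  row 19 [10011]: (((1 OR 0) OR (NOT 0 AND 0)) IMPLIES ((0 OR 0) XOR 1)) -> 1
  row 20 [10100]: (((0 OR 0) OR (NOT 0 AND 1)) IMPLIES ((1 OR 1) XOR 0)) -> 1
  row 21 [10101]: (((1 OR 0) OR (NOT 0 AND 1)) IMPLIES ((1 OR 1) XOR 0)) -> 1
  row 22 [10110]: (((0 OR 0) OR (NOT 0 AND 1)) IMPLIES ((1 OR 1) XOR 1)) -> 0
  row 23 [10111]: (((1 OR 0) OR (NOT 0 AND 1)) IMPLIES ((1 OR 1) XOR 1)) -> 0
  row 24 [11000]: (((0 OR 1) OR (NOT 1 AND 0)) IMPLIES ((0 OR 0) XOR 0)) -> 0
  row 25 [11001]: (((1 OR 1) OR (NOT 1 AND 0)) IMPLIES ((0 OR 0) XOR 0)) -> 0
  row 26 [11010]: (((0 OR 1) OR (NOT 1 AND 0)) IMPLIES ((0 OR 0) XOR 1)) -> 1
  row 27 [11011]: (((1 OR 1) OR (NOT 1 AND 0)) IMPLIES ((0 OR 0) XOR 1)) -> 1
  row 28 [11100]: (((0 OR 1) OR (NOT 1 AND 1)) IMPLIES ((1 OR 1) XOR 0)) -> 1
  row 29 [11101]: (((1 OR 1) OR (NOT 1 AND 1)) IMPLIES ((1 OR 1) XOR 0)) -> 1
  row 30 [11110]: (((0 OR 1) OR (NOT 1 AND 1)) IMPLIES ((1 OR 1) XOR 1)) -> 0
  row 31 [11111]: (((1 OR 1) OR (NOT 1 AND 1)) IMPLIES ((1 OR 1) XOR 1)) -> 0
Full result column, 4 rows per line (a,b,c fixed per line; d,e runs 00..11 left to right):
  rows 0-3 [a,b,c=000]: 1011  = hex B
  rows 4-7 [a,b,c=001]: 1100  = hex C
  rows 8-11 [a,b,c=010]: 0011  = hex 3
  rows 12-15 [a,b,c=011]: 1100  = hex C
  rows 16-19 [a,b,c=100]: 1011  = hex B
  rows 20-23 [a,b,c=101]: 1100  = hex C
  rows 24-27 [a,b,c=110]: 0011  = hex 3
  rows 28-31 [a,b,c=111]: 1100  = hex C
Output column (row 0 .. row 31) = 10111100001111001011110000111100
Output column grouped in 4s = 1011 1100 0011 1100 1011 1100 0011 1100 = 0xBC3CBC3C
Convert to decimal digit by digit (value = value*16 + digit):
  B -> 11
  11*16 + 12 (C) = 188
  188*16 + 3 = 3011
  3011*16 + 12 (C) = 48188
  48188*16 + 11 (B) = 771019
  771019*16 + 12 (C) = 12336316
  12336316*16 + 3 = 197381059
  197381059*16 + 12 (C) = 3158096956
Decimal = 3158096956

3158096956


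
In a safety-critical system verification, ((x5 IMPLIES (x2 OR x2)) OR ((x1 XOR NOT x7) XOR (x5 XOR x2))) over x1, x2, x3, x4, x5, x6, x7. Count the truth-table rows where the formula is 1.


Formula: ((x5 IMPLIES (x2 OR x2)) OR ((x1 XOR NOT x7) XOR (x5 XOR x2))) over 7 vars (128 rows)
Evaluate each row (x1, x2, x3, x4, x5, x6, x7 as bits, MSB first):
  row 0 [0000000]: ((0 IMPLIES (0 OR 0)) OR ((0 XOR NOT 0) XOR (0 XOR 0))) -> 1
  row 1 [0000001]: ((0 IMPLIES (0 OR 0)) OR ((0 XOR NOT 1) XOR (0 XOR 0))) -> 1
  row 2 [0000010]: ((0 IMPLIES (0 OR 0)) OR ((0 XOR NOT 0) XOR (0 XOR 0))) -> 1
  row 3 [0000011]: ((0 IMPLIES (0 OR 0)) OR ((0 XOR NOT 1) XOR (0 XOR 0))) -> 1
  row 4 [0000100]: ((1 IMPLIES (0 OR 0)) OR ((0 XOR NOT 0) XOR (1 XOR 0))) -> 0
  (every remaining row is evaluated the same way; all 128 results are listed next)
Full result column, 8 rows per line (x1,x2,x3,x4 fixed per line; x5,x6,x7 runs 000..111 left to right):
  rows 0-7 [x1,x2,x3,x4=0000]: 11110101  (ones: 6)
  rows 8-15 [x1,x2,x3,x4=0001]: 11110101  (ones: 6)
  rows 16-23 [x1,x2,x3,x4=0010]: 11110101  (ones: 6)
  rows 24-31 [x1,x2,x3,x4=0011]: 11110101  (ones: 6)
  rows 32-39 [x1,x2,x3,x4=0100]: 11111111  (ones: 8)
  rows 40-47 [x1,x2,x3,x4=0101]: 11111111  (ones: 8)
  rows 48-55 [x1,x2,x3,x4=0110]: 11111111  (ones: 8)
  rows 56-63 [x1,x2,x3,x4=0111]: 11111111  (ones: 8)
  rows 64-71 [x1,x2,x3,x4=1000]: 11111010  (ones: 6)
  rows 72-79 [x1,x2,x3,x4=1001]: 11111010  (ones: 6)
  rows 80-87 [x1,x2,x3,x4=1010]: 11111010  (ones: 6)
  rows 88-95 [x1,x2,x3,x4=1011]: 11111010  (ones: 6)
  rows 96-103 [x1,x2,x3,x4=1100]: 11111111  (ones: 8)
  rows 104-111 [x1,x2,x3,x4=1101]: 11111111  (ones: 8)
  rows 112-119 [x1,x2,x3,x4=1110]: 11111111  (ones: 8)
  rows 120-127 [x1,x2,x3,x4=1111]: 11111111  (ones: 8)
Count of 1-rows = 6+6+6+6+8+8+8+8+6+6+6+6+8+8+8+8 = 112

112


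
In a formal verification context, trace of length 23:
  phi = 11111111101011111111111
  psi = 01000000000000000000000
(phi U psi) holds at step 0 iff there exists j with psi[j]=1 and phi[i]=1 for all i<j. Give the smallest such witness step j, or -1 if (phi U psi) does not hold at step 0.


(phi U psi) at 0: need smallest j with psi[j]=1 and phi[i]=1 for all i in [0,j).
Scan from step 0:
  step 0: phi=1, psi=0 -> continue
  step 1: psi=1 and phi held for [0,1) -> witness found
Witness step = 1

1


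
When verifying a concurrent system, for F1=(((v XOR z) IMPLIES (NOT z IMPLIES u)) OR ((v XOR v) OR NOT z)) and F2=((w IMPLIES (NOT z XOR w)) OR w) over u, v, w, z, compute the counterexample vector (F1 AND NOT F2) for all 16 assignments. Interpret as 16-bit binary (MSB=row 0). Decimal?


F1 = (((v XOR z) IMPLIES (NOT z IMPLIES u)) OR ((v XOR v) OR NOT z))
F2 = ((w IMPLIES (NOT z XOR w)) OR w)
Counterexample to F1=>F2 is where F1=1 and F2=0.
Evaluate each row (bits = u,v,w,z, MSB first):
  row 0 [0000]: F1=1 F2=1 -> F1&~F2 -> 0
  row 1 [0001]: F1=1 F2=1 -> F1&~F2 -> 0
  row 2 [0010]: F1=1 F2=1 -> F1&~F2 -> 0
  row 3 [0011]: F1=1 F2=1 -> F1&~F2 -> 0
  row 4 [0100]: F1=1 F2=1 -> F1&~F2 -> 0
  row 5 [0101]: F1=1 F2=1 -> F1&~F2 -> 0
  row 6 [0110]: F1=1 F2=1 -> F1&~F2 -> 0
  row 7 [0111]: F1=1 F2=1 -> F1&~F2 -> 0
  row 8 [1000]: F1=1 F2=1 -> F1&~F2 -> 0
  row 9 [1001]: F1=1 F2=1 -> F1&~F2 -> 0
  row 10 [1010]: F1=1 F2=1 -> F1&~F2 -> 0
  row 11 [1011]: F1=1 F2=1 -> F1&~F2 -> 0
  row 12 [1100]: F1=1 F2=1 -> F1&~F2 -> 0
  row 13 [1101]: F1=1 F2=1 -> F1&~F2 -> 0
  row 14 [1110]: F1=1 F2=1 -> F1&~F2 -> 0
  row 15 [1111]: F1=1 F2=1 -> F1&~F2 -> 0
Full result column, 4 rows per line (u,v fixed per line; w,z runs 00..11 left to right):
  rows 0-3 [u,v=00]: 0000  = hex 0
  rows 4-7 [u,v=01]: 0000  = hex 0
  rows 8-11 [u,v=10]: 0000  = hex 0
  rows 12-15 [u,v=11]: 0000  = hex 0
Counterexample vector (row 0 .. row 15) = 0000000000000000
Output column grouped in 4s = 0000 0000 0000 0000 = 0x0000
Convert to decimal digit by digit (value = value*16 + digit):
  0 -> 0
  0*16 + 0 = 0
  0*16 + 0 = 0
  0*16 + 0 = 0
Decimal = 0

0


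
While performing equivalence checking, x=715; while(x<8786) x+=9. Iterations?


Step 1: x goes from 715 toward 8786 by 9; the body runs while x<8786, so iterations = ceil((bound-start)/step)
Step 2: Distance=8071
Step 3: ceil(8071/9)=897

897


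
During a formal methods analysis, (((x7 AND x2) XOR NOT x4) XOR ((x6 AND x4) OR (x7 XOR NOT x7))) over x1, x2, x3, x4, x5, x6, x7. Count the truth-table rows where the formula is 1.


Formula: (((x7 AND x2) XOR NOT x4) XOR ((x6 AND x4) OR (x7 XOR NOT x7))) over 7 vars (128 rows)
Evaluate each row (x1, x2, x3, x4, x5, x6, x7 as bits, MSB first):
  row 0 [0000000]: (((0 AND 0) XOR NOT 0) XOR ((0 AND 0) OR (0 XOR NOT 0))) -> 0
  row 1 [0000001]: (((1 AND 0) XOR NOT 0) XOR ((0 AND 0) OR (1 XOR NOT 1))) -> 0
  row 2 [0000010]: (((0 AND 0) XOR NOT 0) XOR ((1 AND 0) OR (0 XOR NOT 0))) -> 0
  row 3 [0000011]: (((1 AND 0) XOR NOT 0) XOR ((1 AND 0) OR (1 XOR NOT 1))) -> 0
  row 4 [0000100]: (((0 AND 0) XOR NOT 0) XOR ((0 AND 0) OR (0 XOR NOT 0))) -> 0
  (every remaining row is evaluated the same way; all 128 results are listed next)
Full result column, 8 rows per line (x1,x2,x3,x4 fixed per line; x5,x6,x7 runs 000..111 left to right):
  rows 0-7 [x1,x2,x3,x4=0000]: 00000000  (ones: 0)
  rows 8-15 [x1,x2,x3,x4=0001]: 11111111  (ones: 8)
  rows 16-23 [x1,x2,x3,x4=0010]: 00000000  (ones: 0)
  rows 24-31 [x1,x2,x3,x4=0011]: 11111111  (ones: 8)
  rows 32-39 [x1,x2,x3,x4=0100]: 01010101  (ones: 4)
  rows 40-47 [x1,x2,x3,x4=0101]: 10101010  (ones: 4)
  rows 48-55 [x1,x2,x3,x4=0110]: 01010101  (ones: 4)
  rows 56-63 [x1,x2,x3,x4=0111]: 10101010  (ones: 4)
  rows 64-71 [x1,x2,x3,x4=1000]: 00000000  (ones: 0)
  rows 72-79 [x1,x2,x3,x4=1001]: 11111111  (ones: 8)
  rows 80-87 [x1,x2,x3,x4=1010]: 00000000  (ones: 0)
  rows 88-95 [x1,x2,x3,x4=1011]: 11111111  (ones: 8)
  rows 96-103 [x1,x2,x3,x4=1100]: 01010101  (ones: 4)
  rows 104-111 [x1,x2,x3,x4=1101]: 10101010  (ones: 4)
  rows 112-119 [x1,x2,x3,x4=1110]: 01010101  (ones: 4)
  rows 120-127 [x1,x2,x3,x4=1111]: 10101010  (ones: 4)
Count of 1-rows = 0+8+0+8+4+4+4+4+0+8+0+8+4+4+4+4 = 64

64


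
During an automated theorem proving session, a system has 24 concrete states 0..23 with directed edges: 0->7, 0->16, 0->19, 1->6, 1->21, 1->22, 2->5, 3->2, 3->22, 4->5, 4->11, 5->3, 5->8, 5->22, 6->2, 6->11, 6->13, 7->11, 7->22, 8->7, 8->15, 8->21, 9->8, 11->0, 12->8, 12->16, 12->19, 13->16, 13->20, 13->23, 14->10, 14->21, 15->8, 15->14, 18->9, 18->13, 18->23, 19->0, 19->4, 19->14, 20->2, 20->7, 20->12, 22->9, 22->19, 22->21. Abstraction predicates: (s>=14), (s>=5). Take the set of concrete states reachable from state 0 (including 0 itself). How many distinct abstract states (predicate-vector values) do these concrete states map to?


BFS from 0:
Concrete reachable: {0, 2, 3, 4, 5, 7, 8, 9, 10, 11, 14, 15, 16, 19, 21, 22}
Abstract via predicates (s>=14), (s>=5):
  (0,0) <- {0, 2, 3, 4}
  (0,1) <- {5, 7, 8, 9, 10, 11}
  (1,1) <- {14, 15, 16, 19, 21, 22}
Distinct abstract states = 3

3


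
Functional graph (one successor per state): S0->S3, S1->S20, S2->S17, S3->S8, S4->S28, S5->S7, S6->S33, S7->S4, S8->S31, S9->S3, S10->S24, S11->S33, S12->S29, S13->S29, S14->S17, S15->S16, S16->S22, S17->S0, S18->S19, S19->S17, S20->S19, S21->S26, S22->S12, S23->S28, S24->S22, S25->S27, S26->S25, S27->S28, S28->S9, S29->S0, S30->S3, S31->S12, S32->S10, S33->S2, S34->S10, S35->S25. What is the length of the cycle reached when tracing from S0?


Trace from S0 until a state repeats:
  S0 -> S3 -> S8 -> S31 -> S12 -> S29 -> S0
S0 first seen at step 0, revisited at step 6.
Cycle length = 6 - 0 = 6

6


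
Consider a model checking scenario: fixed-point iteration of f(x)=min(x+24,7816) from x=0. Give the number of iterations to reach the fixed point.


Step 1: x=0, cap=7816, increment=24
Step 2: x grows by 24 each step until capped at 7816; fixed point is x=7816
Step 3: iterations = ceil(7816/24) = 326

326


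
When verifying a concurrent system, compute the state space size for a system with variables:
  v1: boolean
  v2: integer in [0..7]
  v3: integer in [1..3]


State space = product of domain sizes of all variables.
Domain sizes:
  v1 (boolean): 2
  v2 (integer in [0..7]): 8
  v3 (integer in [1..3]): 3
Product = 2 * 8 * 3 = 48

48


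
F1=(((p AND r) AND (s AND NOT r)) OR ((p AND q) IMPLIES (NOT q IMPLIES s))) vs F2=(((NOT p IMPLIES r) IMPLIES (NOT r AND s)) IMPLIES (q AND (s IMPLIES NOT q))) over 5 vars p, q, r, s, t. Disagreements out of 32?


F1 = (((p AND r) AND (s AND NOT r)) OR ((p AND q) IMPLIES (NOT q IMPLIES s)))
F2 = (((NOT p IMPLIES r) IMPLIES (NOT r AND s)) IMPLIES (q AND (s IMPLIES NOT q)))
Evaluate both on each of 32 rows (bits = p,q,r,s,t):
  row 0 [00000]: F1=1 F2=0 (differ) -> 1
  row 1 [00001]: F1=1 F2=0 (differ) -> 1
  row 2 [00010]: F1=1 F2=0 (differ) -> 1
  row 3 [00011]: F1=1 F2=0 (differ) -> 1
  row 4 [00100]: F1=1 F2=1 -> 0
  row 5 [00101]: F1=1 F2=1 -> 0
  row 6 [00110]: F1=1 F2=1 -> 0
  row 7 [00111]: F1=1 F2=1 -> 0
  row 8 [01000]: F1=1 F2=1 -> 0
  row 9 [01001]: F1=1 F2=1 -> 0
  row 10 [01010]: F1=1 F2=0 (differ) -> 1
  row 11 [01011]: F1=1 F2=0 (differ) -> 1
  row 12 [01100]: F1=1 F2=1 -> 0
  row 13 [01101]: F1=1 F2=1 -> 0
  row 14 [01110]: F1=1 F2=1 -> 0
  row 15 [01111]: F1=1 F2=1 -> 0
  row 16 [10000]: F1=1 F2=1 -> 0
  row 17 [10001]: F1=1 F2=1 -> 0
  row 18 [10010]: F1=1 F2=0 (differ) -> 1
  row 19 [10011]: F1=1 F2=0 (differ) -> 1
  row 20 [10100]: F1=1 F2=1 -> 0
  row 21 [10101]: F1=1 F2=1 -> 0
  row 22 [10110]: F1=1 F2=1 -> 0
  row 23 [10111]: F1=1 F2=1 -> 0
  row 24 [11000]: F1=1 F2=1 -> 0
  row 25 [11001]: F1=1 F2=1 -> 0
  row 26 [11010]: F1=1 F2=0 (differ) -> 1
  row 27 [11011]: F1=1 F2=0 (differ) -> 1
  row 28 [11100]: F1=1 F2=1 -> 0
  row 29 [11101]: F1=1 F2=1 -> 0
  row 30 [11110]: F1=1 F2=1 -> 0
  row 31 [11111]: F1=1 F2=1 -> 0
Full result column, 8 rows per line (p,q fixed per line; r,s,t runs 000..111 left to right):
  rows 0-7 [p,q=00]: 11110000  (ones: 4)
  rows 8-15 [p,q=01]: 00110000  (ones: 2)
  rows 16-23 [p,q=10]: 00110000  (ones: 2)
  rows 24-31 [p,q=11]: 00110000  (ones: 2)
Disagreements = 4+2+2+2 = 10

10


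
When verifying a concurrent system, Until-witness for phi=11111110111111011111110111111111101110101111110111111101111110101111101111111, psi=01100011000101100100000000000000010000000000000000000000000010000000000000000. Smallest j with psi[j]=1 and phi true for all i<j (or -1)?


(phi U psi) at 0: need smallest j with psi[j]=1 and phi[i]=1 for all i in [0,j).
Scan from step 0:
  step 0: phi=1, psi=0 -> continue
  step 1: psi=1 and phi held for [0,1) -> witness found
Witness step = 1

1


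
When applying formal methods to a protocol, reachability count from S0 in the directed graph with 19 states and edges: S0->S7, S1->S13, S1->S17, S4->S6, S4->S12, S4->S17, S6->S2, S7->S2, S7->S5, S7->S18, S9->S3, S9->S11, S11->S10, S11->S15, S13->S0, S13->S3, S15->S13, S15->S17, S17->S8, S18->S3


BFS from S0:
  layer 0: {S0}
  layer 1: {S7}
  layer 2: {S2, S5, S18}
  layer 3: {S3}
Reachable set: {S0, S2, S3, S5, S7, S18}
Count = 6

6


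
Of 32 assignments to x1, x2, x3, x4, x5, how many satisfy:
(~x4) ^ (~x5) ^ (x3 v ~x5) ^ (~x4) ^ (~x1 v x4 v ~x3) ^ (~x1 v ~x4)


CNF with 6 clauses over 5 vars (32 assignments).
An assignment satisfies CNF iff every clause has >=1 true literal.
Check each row (bits = x1,x2,x3,x4,x5; clause T/F shown):
  row 0 [00000]: clauses=TTTTTT -> 1
  row 1 [00001]: clauses=TFFTTT -> 0
  row 2 [00010]: clauses=FTTFTT -> 0
  row 3 [00011]: clauses=FFFFTT -> 0
  row 4 [00100]: clauses=TTTTTT -> 1
  row 5 [00101]: clauses=TFTTTT -> 0
  row 6 [00110]: clauses=FTTFTT -> 0
  row 7 [00111]: clauses=FFTFTT -> 0
  row 8 [01000]: clauses=TTTTTT -> 1
  row 9 [01001]: clauses=TFFTTT -> 0
  row 10 [01010]: clauses=FTTFTT -> 0
  row 11 [01011]: clauses=FFFFTT -> 0
  row 12 [01100]: clauses=TTTTTT -> 1
  row 13 [01101]: clauses=TFTTTT -> 0
  row 14 [01110]: clauses=FTTFTT -> 0
  row 15 [01111]: clauses=FFTFTT -> 0
  row 16 [10000]: clauses=TTTTTT -> 1
  row 17 [10001]: clauses=TFFTTT -> 0
  row 18 [10010]: clauses=FTTFTF -> 0
  row 19 [10011]: clauses=FFFFTF -> 0
  row 20 [10100]: clauses=TTTTFT -> 0
  row 21 [10101]: clauses=TFTTFT -> 0
  row 22 [10110]: clauses=FTTFTF -> 0
  row 23 [10111]: clauses=FFTFTF -> 0
  row 24 [11000]: clauses=TTTTTT -> 1
  row 25 [11001]: clauses=TFFTTT -> 0
  row 26 [11010]: clauses=FTTFTF -> 0
  row 27 [11011]: clauses=FFFFTF -> 0
  row 28 [11100]: clauses=TTTTFT -> 0
  row 29 [11101]: clauses=TFTTFT -> 0
  row 30 [11110]: clauses=FTTFTF -> 0
  row 31 [11111]: clauses=FFTFTF -> 0
Full result column, 8 rows per line (x1,x2 fixed per line; x3,x4,x5 runs 000..111 left to right):
  rows 0-7 [x1,x2=00]: 10001000  (ones: 2)
  rows 8-15 [x1,x2=01]: 10001000  (ones: 2)
  rows 16-23 [x1,x2=10]: 10000000  (ones: 1)
  rows 24-31 [x1,x2=11]: 10000000  (ones: 1)
Satisfying assignments = 2+2+1+1 = 6

6


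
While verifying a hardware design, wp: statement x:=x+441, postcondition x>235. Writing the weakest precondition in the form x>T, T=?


Formula: wp(x:=E, P) = P[E/x] (substitute E for x in postcondition)
Step 1: Postcondition: x>235
Step 2: Substitute x+441 for x: x+441>235
Step 3: Solve for x: x > 235-441 = -206

-206


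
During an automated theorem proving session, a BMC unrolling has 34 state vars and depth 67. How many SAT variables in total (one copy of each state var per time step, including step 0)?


BMC unrolls to depth k, creating one copy of each state var for steps 0..k.
Step count = 67 + 1 = 68 (steps 0 through 67)
Vars per step = 34
Total = 34 * 68 = 2312

2312


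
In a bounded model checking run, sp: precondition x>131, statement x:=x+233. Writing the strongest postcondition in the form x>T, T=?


Formula: sp(P, x:=E) = exists old_x. (x = E[old_x/x]) AND P[old_x/x] (old_x is the value of x before the assignment; eliminate old_x by solving x = E[old_x/x] for old_x)
Step 1: Precondition P: x>131, i.e. old_x > 131
Step 2: Assignment gives x = old_x + 233, so old_x = x - 233
Step 3: Substitute into P: x - 233 > 131
Step 4: Simplify: x > 131+233 = 364

364


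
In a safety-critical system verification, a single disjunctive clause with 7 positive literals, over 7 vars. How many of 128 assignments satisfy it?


Step 1: Total=2^7=128
Step 2: Unsat when all 7 false: 2^0=1
Step 3: Sat=128-1=127

127


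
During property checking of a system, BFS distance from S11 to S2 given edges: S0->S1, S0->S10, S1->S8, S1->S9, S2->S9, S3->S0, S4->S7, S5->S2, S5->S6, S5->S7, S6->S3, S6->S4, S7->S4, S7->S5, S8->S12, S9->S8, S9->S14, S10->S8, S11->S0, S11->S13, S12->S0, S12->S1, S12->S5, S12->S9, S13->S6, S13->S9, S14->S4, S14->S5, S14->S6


BFS layer-by-layer from S11:
  dist 0: {S11}
  dist 1: {S0, S13}
  dist 2: {S1, S6, S9, S10}
  dist 3: {S3, S4, S8, S14}
  dist 4: {S5, S7, S12}
  dist 5: {S2}
  -> S2 reached at distance 5
Shortest path length = 5

5


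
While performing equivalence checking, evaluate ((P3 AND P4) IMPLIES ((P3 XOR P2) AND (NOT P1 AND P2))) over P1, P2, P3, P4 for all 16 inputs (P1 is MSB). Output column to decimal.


Formula: ((P3 AND P4) IMPLIES ((P3 XOR P2) AND (NOT P1 AND P2))) over P1, P2, P3, P4 (16 rows)
Evaluate each row (bits = P1,P2,P3,P4, MSB first):
  row 0 [0000]: ((0 AND 0) IMPLIES ((0 XOR 0) AND (NOT 0 AND 0))) -> 1
  row 1 [0001]: ((0 AND 1) IMPLIES ((0 XOR 0) AND (NOT 0 AND 0))) -> 1
  row 2 [0010]: ((1 AND 0) IMPLIES ((1 XOR 0) AND (NOT 0 AND 0))) -> 1
  row 3 [0011]: ((1 AND 1) IMPLIES ((1 XOR 0) AND (NOT 0 AND 0))) -> 0
  row 4 [0100]: ((0 AND 0) IMPLIES ((0 XOR 1) AND (NOT 0 AND 1))) -> 1
  row 5 [0101]: ((0 AND 1) IMPLIES ((0 XOR 1) AND (NOT 0 AND 1))) -> 1
  row 6 [0110]: ((1 AND 0) IMPLIES ((1 XOR 1) AND (NOT 0 AND 1))) -> 1
  row 7 [0111]: ((1 AND 1) IMPLIES ((1 XOR 1) AND (NOT 0 AND 1))) -> 0
  row 8 [1000]: ((0 AND 0) IMPLIES ((0 XOR 0) AND (NOT 1 AND 0))) -> 1
  row 9 [1001]: ((0 AND 1) IMPLIES ((0 XOR 0) AND (NOT 1 AND 0))) -> 1
  row 10 [1010]: ((1 AND 0) IMPLIES ((1 XOR 0) AND (NOT 1 AND 0))) -> 1
  row 11 [1011]: ((1 AND 1) IMPLIES ((1 XOR 0) AND (NOT 1 AND 0))) -> 0
  row 12 [1100]: ((0 AND 0) IMPLIES ((0 XOR 1) AND (NOT 1 AND 1))) -> 1
  row 13 [1101]: ((0 AND 1) IMPLIES ((0 XOR 1) AND (NOT 1 AND 1))) -> 1
  row 14 [1110]: ((1 AND 0) IMPLIES ((1 XOR 1) AND (NOT 1 AND 1))) -> 1
  row 15 [1111]: ((1 AND 1) IMPLIES ((1 XOR 1) AND (NOT 1 AND 1))) -> 0
Full result column, 4 rows per line (P1,P2 fixed per line; P3,P4 runs 00..11 left to right):
  rows 0-3 [P1,P2=00]: 1110  = hex E
  rows 4-7 [P1,P2=01]: 1110  = hex E
  rows 8-11 [P1,P2=10]: 1110  = hex E
  rows 12-15 [P1,P2=11]: 1110  = hex E
Output column (row 0 .. row 15) = 1110111011101110
Output column grouped in 4s = 1110 1110 1110 1110 = 0xEEEE
Convert to decimal digit by digit (value = value*16 + digit):
  E -> 14
  14*16 + 14 (E) = 238
  238*16 + 14 (E) = 3822
  3822*16 + 14 (E) = 61166
Decimal = 61166

61166


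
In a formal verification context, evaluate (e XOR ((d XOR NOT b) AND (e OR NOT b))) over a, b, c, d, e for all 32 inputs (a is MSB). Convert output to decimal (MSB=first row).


Formula: (e XOR ((d XOR NOT b) AND (e OR NOT b))) over a, b, c, d, e (32 rows)
Evaluate each row (bits = a,b,c,d,e, MSB first):
  row 0 [00000]: (0 XOR ((0 XOR NOT 0) AND (0 OR NOT 0))) -> 1
  row 1 [00001]: (1 XOR ((0 XOR NOT 0) AND (1 OR NOT 0))) -> 0
  row 2 [00010]: (0 XOR ((1 XOR NOT 0) AND (0 OR NOT 0))) -> 0
  row 3 [00011]: (1 XOR ((1 XOR NOT 0) AND (1 OR NOT 0))) -> 1
  row 4 [00100]: (0 XOR ((0 XOR NOT 0) AND (0 OR NOT 0))) -> 1
  row 5 [00101]: (1 XOR ((0 XOR NOT 0) AND (1 OR NOT 0))) -> 0
  row 6 [00110]: (0 XOR ((1 XOR NOT 0) AND (0 OR NOT 0))) -> 0
  row 7 [00111]: (1 XOR ((1 XOR NOT 0) AND (1 OR NOT 0))) -> 1
  row 8 [01000]: (0 XOR ((0 XOR NOT 1) AND (0 OR NOT 1))) -> 0
  row 9 [01001]: (1 XOR ((0 XOR NOT 1) AND (1 OR NOT 1))) -> 1
  row 10 [01010]: (0 XOR ((1 XOR NOT 1) AND (0 OR NOT 1))) -> 0
  row 11 [01011]: (1 XOR ((1 XOR NOT 1) AND (1 OR NOT 1))) -> 0
  row 12 [01100]: (0 XOR ((0 XOR NOT 1) AND (0 OR NOT 1))) -> 0
  row 13 [01101]: (1 XOR ((0 XOR NOT 1) AND (1 OR NOT 1))) -> 1
  row 14 [01110]: (0 XOR ((1 XOR NOT 1) AND (0 OR NOT 1))) -> 0
  row 15 [01111]: (1 XOR ((1 XOR NOT 1) AND (1 OR NOT 1))) -> 0
  row 16 [10000]: (0 XOR ((0 XOR NOT 0) AND (0 OR NOT 0))) -> 1
  row 17 [10001]: (1 XOR ((0 XOR NOT 0) AND (1 OR NOT 0))) -> 0
  row 18 [10010]: (0 XOR ((1 XOR NOT 0) AND (0 OR NOT 0))) -> 0
  row 19 [10011]: (1 XOR ((1 XOR NOT 0) AND (1 OR NOT 0))) -> 1
  row 20 [10100]: (0 XOR ((0 XOR NOT 0) AND (0 OR NOT 0))) -> 1
  row 21 [10101]: (1 XOR ((0 XOR NOT 0) AND (1 OR NOT 0))) -> 0
  row 22 [10110]: (0 XOR ((1 XOR NOT 0) AND (0 OR NOT 0))) -> 0
  row 23 [10111]: (1 XOR ((1 XOR NOT 0) AND (1 OR NOT 0))) -> 1
  row 24 [11000]: (0 XOR ((0 XOR NOT 1) AND (0 OR NOT 1))) -> 0
  row 25 [11001]: (1 XOR ((0 XOR NOT 1) AND (1 OR NOT 1))) -> 1
  row 26 [11010]: (0 XOR ((1 XOR NOT 1) AND (0 OR NOT 1))) -> 0
  row 27 [11011]: (1 XOR ((1 XOR NOT 1) AND (1 OR NOT 1))) -> 0
  row 28 [11100]: (0 XOR ((0 XOR NOT 1) AND (0 OR NOT 1))) -> 0
  row 29 [11101]: (1 XOR ((0 XOR NOT 1) AND (1 OR NOT 1))) -> 1
  row 30 [11110]: (0 XOR ((1 XOR NOT 1) AND (0 OR NOT 1))) -> 0
  row 31 [11111]: (1 XOR ((1 XOR NOT 1) AND (1 OR NOT 1))) -> 0
Full result column, 4 rows per line (a,b,c fixed per line; d,e runs 00..11 left to right):
  rows 0-3 [a,b,c=000]: 1001  = hex 9
  rows 4-7 [a,b,c=001]: 1001  = hex 9
  rows 8-11 [a,b,c=010]: 0100  = hex 4
  rows 12-15 [a,b,c=011]: 0100  = hex 4
  rows 16-19 [a,b,c=100]: 1001  = hex 9
  rows 20-23 [a,b,c=101]: 1001  = hex 9
  rows 24-27 [a,b,c=110]: 0100  = hex 4
  rows 28-31 [a,b,c=111]: 0100  = hex 4
Output column (row 0 .. row 31) = 10011001010001001001100101000100
Output column grouped in 4s = 1001 1001 0100 0100 1001 1001 0100 0100 = 0x99449944
Convert to decimal digit by digit (value = value*16 + digit):
  9 -> 9
  9*16 + 9 = 153
  153*16 + 4 = 2452
  2452*16 + 4 = 39236
  39236*16 + 9 = 627785
  627785*16 + 9 = 10044569
  10044569*16 + 4 = 160713108
  160713108*16 + 4 = 2571409732
Decimal = 2571409732

2571409732


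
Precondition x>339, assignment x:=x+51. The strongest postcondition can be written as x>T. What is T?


Formula: sp(P, x:=E) = exists old_x. (x = E[old_x/x]) AND P[old_x/x] (old_x is the value of x before the assignment; eliminate old_x by solving x = E[old_x/x] for old_x)
Step 1: Precondition P: x>339, i.e. old_x > 339
Step 2: Assignment gives x = old_x + 51, so old_x = x - 51
Step 3: Substitute into P: x - 51 > 339
Step 4: Simplify: x > 339+51 = 390

390


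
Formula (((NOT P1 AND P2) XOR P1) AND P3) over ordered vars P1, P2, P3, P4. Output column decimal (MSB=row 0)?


Formula: (((NOT P1 AND P2) XOR P1) AND P3) over P1, P2, P3, P4 (16 rows)
Evaluate each row (bits = P1,P2,P3,P4, MSB first):
  row 0 [0000]: (((NOT 0 AND 0) XOR 0) AND 0) -> 0
  row 1 [0001]: (((NOT 0 AND 0) XOR 0) AND 0) -> 0
  row 2 [0010]: (((NOT 0 AND 0) XOR 0) AND 1) -> 0
  row 3 [0011]: (((NOT 0 AND 0) XOR 0) AND 1) -> 0
  row 4 [0100]: (((NOT 0 AND 1) XOR 0) AND 0) -> 0
  row 5 [0101]: (((NOT 0 AND 1) XOR 0) AND 0) -> 0
  row 6 [0110]: (((NOT 0 AND 1) XOR 0) AND 1) -> 1
  row 7 [0111]: (((NOT 0 AND 1) XOR 0) AND 1) -> 1
  row 8 [1000]: (((NOT 1 AND 0) XOR 1) AND 0) -> 0
  row 9 [1001]: (((NOT 1 AND 0) XOR 1) AND 0) -> 0
  row 10 [1010]: (((NOT 1 AND 0) XOR 1) AND 1) -> 1
  row 11 [1011]: (((NOT 1 AND 0) XOR 1) AND 1) -> 1
  row 12 [1100]: (((NOT 1 AND 1) XOR 1) AND 0) -> 0
  row 13 [1101]: (((NOT 1 AND 1) XOR 1) AND 0) -> 0
  row 14 [1110]: (((NOT 1 AND 1) XOR 1) AND 1) -> 1
  row 15 [1111]: (((NOT 1 AND 1) XOR 1) AND 1) -> 1
Full result column, 4 rows per line (P1,P2 fixed per line; P3,P4 runs 00..11 left to right):
  rows 0-3 [P1,P2=00]: 0000  = hex 0
  rows 4-7 [P1,P2=01]: 0011  = hex 3
  rows 8-11 [P1,P2=10]: 0011  = hex 3
  rows 12-15 [P1,P2=11]: 0011  = hex 3
Output column (row 0 .. row 15) = 0000001100110011
Output column grouped in 4s = 0000 0011 0011 0011 = 0x0333
Convert to decimal digit by digit (value = value*16 + digit):
  0 -> 0
  0*16 + 3 = 3
  3*16 + 3 = 51
  51*16 + 3 = 819
Decimal = 819

819
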